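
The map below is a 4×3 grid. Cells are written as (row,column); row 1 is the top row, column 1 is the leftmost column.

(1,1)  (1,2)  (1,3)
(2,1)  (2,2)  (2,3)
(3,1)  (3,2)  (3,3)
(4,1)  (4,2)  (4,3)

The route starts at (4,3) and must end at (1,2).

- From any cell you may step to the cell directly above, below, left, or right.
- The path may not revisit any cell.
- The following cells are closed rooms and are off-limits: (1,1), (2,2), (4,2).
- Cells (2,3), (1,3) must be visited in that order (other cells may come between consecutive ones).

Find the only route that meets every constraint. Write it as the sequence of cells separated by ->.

The waypoints must appear in the order (2,3), (1,3), with no cell reused.
Route from (4,3): up 3 to (1,3), left 1 to (1,2) — 4 moves in all.
Check: order respected ((2,3) at step 2, (1,3) at step 3).

(4,3) -> (3,3) -> (2,3) -> (1,3) -> (1,2)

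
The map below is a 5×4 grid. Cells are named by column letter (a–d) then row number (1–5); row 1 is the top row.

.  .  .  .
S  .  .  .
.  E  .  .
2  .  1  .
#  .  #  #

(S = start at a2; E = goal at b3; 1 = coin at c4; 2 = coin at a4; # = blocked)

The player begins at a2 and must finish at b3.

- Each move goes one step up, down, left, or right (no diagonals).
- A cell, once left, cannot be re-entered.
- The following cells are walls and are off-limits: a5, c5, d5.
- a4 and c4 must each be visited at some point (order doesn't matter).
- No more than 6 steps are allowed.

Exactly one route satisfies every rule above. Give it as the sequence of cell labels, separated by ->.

The 6-move cap with required stops at a4, c4 leaves no slack for detours.
Route from a2: 2× down (reaching a4), 2× right (reaching c4), up to c3, left to b3 — 6 moves in all.
Check: all required cells visited; 6 ≤ 6 moves.

a2 -> a3 -> a4 -> b4 -> c4 -> c3 -> b3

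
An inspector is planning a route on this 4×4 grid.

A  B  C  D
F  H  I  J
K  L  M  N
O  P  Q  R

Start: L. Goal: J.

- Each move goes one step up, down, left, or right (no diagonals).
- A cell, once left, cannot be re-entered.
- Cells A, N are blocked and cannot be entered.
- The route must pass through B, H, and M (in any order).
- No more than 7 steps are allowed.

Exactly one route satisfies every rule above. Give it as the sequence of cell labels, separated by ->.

L -> M -> I -> H -> B -> C -> D -> J

The budget equals the shortest possible length, so every move has to be on a shortest route through the required cells.
Route from L: right to M, up to I, left to H, up to B, 2× right (reaching D), down to J — 7 moves in all.
Check: all required cells visited; 7 ≤ 7 moves.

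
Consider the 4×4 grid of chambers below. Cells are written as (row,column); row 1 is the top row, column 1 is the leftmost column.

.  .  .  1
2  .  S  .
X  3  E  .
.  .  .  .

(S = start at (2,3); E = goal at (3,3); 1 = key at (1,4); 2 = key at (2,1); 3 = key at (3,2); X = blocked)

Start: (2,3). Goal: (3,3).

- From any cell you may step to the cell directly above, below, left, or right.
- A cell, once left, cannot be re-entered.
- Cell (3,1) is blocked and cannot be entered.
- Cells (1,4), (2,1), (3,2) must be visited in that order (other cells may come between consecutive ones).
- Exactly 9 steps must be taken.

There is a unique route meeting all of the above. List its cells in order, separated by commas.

The waypoints must appear in the order (1,4), (2,1), (3,2), with no cell reused.
Route from (2,3): right to (2,4), up to (1,4), 3× left (reaching (1,1)), down to (2,1), right to (2,2), down to (3,2), right to (3,3) — 9 moves in all.
Check: order respected (1 at step 2, 2 at step 6, 3 at step 8); 9 moves as required.

(2,3), (2,4), (1,4), (1,3), (1,2), (1,1), (2,1), (2,2), (3,2), (3,3)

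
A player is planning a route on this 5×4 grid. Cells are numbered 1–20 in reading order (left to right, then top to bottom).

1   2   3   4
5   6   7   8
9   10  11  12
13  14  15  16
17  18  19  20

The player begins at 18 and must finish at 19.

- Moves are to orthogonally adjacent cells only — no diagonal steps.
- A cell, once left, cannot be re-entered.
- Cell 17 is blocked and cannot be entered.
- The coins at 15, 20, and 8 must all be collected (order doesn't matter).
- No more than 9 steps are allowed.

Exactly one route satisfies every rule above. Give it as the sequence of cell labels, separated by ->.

Any route must reach 15, 20, and 8 and still end at 19 within 9 moves, so the order of the required stops is forced.
Route from 18: up to 14, right to 15, 2× up (reaching 7), right to 8, 3× down (reaching 20), left to 19 — 9 moves in all.
Check: all required cells visited; 9 ≤ 9 moves.

18 -> 14 -> 15 -> 11 -> 7 -> 8 -> 12 -> 16 -> 20 -> 19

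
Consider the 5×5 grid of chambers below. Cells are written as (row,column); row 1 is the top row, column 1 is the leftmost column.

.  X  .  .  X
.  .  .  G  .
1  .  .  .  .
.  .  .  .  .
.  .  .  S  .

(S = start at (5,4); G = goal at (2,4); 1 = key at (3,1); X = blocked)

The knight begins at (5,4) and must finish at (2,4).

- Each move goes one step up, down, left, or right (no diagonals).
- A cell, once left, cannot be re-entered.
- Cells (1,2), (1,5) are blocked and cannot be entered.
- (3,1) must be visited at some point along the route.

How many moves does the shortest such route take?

9

Any route passes through (3,1) somewhere between (5,4) and (2,4). Summing Manhattan distances along the two legs ((5,4) → (3,1) → (2,4)) gives a lower bound of 5 + 4 = 9 moves.
A route of 9 moves achieves this: (5,4) → (4,4) → (3,4) → (3,3) → (3,2) → (3,1) → (2,1) → (2,2) → (2,3) → (2,4).
Since 9 matches the lower bound, it is optimal.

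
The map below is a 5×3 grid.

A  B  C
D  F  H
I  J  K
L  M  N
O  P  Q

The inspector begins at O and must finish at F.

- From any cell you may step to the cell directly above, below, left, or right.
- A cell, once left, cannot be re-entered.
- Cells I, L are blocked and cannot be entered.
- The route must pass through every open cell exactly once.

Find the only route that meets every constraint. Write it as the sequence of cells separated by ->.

Need to visit all 13 open cells exactly once, starting at O and ending at F.
Route from O: 2× right (reaching Q), up to N, left to M, up to J, right to K, 2× up (reaching C), 2× left (reaching A), down to D, right to F — 12 moves in all.
Check: all 13 open cells covered.

O -> P -> Q -> N -> M -> J -> K -> H -> C -> B -> A -> D -> F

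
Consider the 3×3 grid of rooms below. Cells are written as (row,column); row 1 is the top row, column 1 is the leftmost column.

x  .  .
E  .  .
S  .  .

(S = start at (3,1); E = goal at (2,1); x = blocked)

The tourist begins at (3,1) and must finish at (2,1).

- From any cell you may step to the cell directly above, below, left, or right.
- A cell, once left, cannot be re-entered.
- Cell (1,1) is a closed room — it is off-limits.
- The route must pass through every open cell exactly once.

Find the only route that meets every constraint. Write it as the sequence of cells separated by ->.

Need to visit all 8 open cells exactly once, starting at (3,1) and ending at (2,1).
Cell (3,3) has only two open neighbours ((2,3) and (3,2)), so the path must pass straight through it: one of those is the cell it's entered from and the other is where it exits.
Route from (3,1): right 2 to (3,3), up 2 to (1,3), left 1 to (1,2), down 1 to (2,2), left 1 to (2,1) — 7 moves in all.
Check: all 8 open cells covered.

(3,1) -> (3,2) -> (3,3) -> (2,3) -> (1,3) -> (1,2) -> (2,2) -> (2,1)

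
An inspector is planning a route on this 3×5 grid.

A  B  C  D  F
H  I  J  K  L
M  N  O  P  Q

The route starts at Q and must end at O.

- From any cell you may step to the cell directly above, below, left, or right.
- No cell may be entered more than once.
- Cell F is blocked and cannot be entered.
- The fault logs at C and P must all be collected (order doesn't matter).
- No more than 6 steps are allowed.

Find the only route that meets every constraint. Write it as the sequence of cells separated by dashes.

Any route must reach C and P and still end at O within 6 moves, so the order of the required stops is forced.
Route from Q: left 1 to P, up 2 to D, left 1 to C, down 2 to O — 6 moves in all.
Check: all required cells visited; 6 ≤ 6 moves.

Q - P - K - D - C - J - O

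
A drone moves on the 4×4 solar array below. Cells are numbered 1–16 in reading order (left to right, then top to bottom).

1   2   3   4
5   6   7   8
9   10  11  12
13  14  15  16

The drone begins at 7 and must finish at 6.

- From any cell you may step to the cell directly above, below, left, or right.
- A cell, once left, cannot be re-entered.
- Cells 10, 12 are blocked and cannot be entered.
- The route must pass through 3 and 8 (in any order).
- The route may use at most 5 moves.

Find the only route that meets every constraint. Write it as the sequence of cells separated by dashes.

The budget equals the shortest possible length, so every move has to be on a shortest route through the required cells.
Route from 7: right 1 to 8, up 1 to 4, left 2 to 2, down 1 to 6 — 5 moves in all.
Check: all required cells visited; 5 ≤ 5 moves.

7 - 8 - 4 - 3 - 2 - 6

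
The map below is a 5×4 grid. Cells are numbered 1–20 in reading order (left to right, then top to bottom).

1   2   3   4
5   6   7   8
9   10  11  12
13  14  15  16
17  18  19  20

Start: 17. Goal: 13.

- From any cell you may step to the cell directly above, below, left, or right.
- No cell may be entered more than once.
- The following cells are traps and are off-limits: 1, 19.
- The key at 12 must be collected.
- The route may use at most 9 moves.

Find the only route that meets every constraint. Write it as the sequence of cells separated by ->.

17 -> 18 -> 14 -> 15 -> 16 -> 12 -> 11 -> 10 -> 9 -> 13

The 9-move cap with required stops at 12 leaves no slack for detours.
Route from 17: right 1 to 18, up 1 to 14, right 2 to 16, up 1 to 12, left 3 to 9, down 1 to 13 — 9 moves in all.
Check: all required cells visited; 9 ≤ 9 moves.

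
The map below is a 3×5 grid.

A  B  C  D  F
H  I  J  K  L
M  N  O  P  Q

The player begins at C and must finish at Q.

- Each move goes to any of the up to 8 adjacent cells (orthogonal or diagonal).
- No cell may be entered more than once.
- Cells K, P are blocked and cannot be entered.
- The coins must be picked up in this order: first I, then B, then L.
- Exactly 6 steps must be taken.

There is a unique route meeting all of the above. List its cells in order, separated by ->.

The waypoints must appear in the order I, B, L, with no cell reused.
Route from C: down-left to I, up to B, down-right to J, up-right to D, down-right to L, down to Q — 6 moves in all.
Check: order respected (I at step 1, B at step 2, L at step 5); 6 moves as required.

C -> I -> B -> J -> D -> L -> Q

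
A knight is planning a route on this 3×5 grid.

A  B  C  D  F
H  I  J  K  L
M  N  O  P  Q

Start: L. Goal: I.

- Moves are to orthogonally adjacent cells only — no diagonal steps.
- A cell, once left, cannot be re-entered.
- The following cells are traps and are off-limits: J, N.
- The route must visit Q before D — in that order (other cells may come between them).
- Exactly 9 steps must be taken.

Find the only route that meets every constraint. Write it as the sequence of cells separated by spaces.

L Q P K D C B A H I

The waypoints must appear in the order Q, D, with no cell reused.
Route from L: down to Q, left to P, 2× up (reaching D), 3× left (reaching A), down to H, right to I — 9 moves in all.
Check: order respected (Q at step 1, D at step 4); 9 moves as required.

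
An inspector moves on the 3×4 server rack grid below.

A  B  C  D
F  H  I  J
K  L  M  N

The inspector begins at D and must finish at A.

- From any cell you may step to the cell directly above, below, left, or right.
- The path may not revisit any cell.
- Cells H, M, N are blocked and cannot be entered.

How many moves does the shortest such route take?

3

The Manhattan distance from D to A is |1−1| + |4−1| = 3, so at least 3 moves are needed.
A route of 3 moves achieves this: D → C → B → A.
Since 3 matches the lower bound, it is optimal.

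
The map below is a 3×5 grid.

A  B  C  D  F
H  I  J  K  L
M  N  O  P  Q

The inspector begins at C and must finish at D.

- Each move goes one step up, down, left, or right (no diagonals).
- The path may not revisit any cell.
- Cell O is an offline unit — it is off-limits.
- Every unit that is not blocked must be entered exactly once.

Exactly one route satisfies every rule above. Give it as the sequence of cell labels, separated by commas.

Need to visit all 14 open cells exactly once, starting at C and ending at D.
Cell M has only two open neighbours (H and N), so the path must pass straight through it: one of those is the cell it's entered from and the other is where it exits.
Route from C: left 2 to A, down 2 to M, right 1 to N, up 1 to I, right 2 to K, down 1 to P, right 1 to Q, up 2 to F, left 1 to D — 13 moves in all.
Check: all 14 open cells covered.

C, B, A, H, M, N, I, J, K, P, Q, L, F, D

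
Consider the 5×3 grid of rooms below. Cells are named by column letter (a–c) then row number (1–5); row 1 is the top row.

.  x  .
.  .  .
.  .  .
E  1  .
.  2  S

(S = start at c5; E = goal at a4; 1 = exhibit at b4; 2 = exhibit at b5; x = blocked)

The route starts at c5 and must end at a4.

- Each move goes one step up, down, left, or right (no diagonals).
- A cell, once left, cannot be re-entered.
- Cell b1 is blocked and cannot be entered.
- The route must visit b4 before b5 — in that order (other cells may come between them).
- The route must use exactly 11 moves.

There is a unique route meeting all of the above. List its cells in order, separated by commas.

The waypoints must appear in the order b4, b5, with no cell reused.
Route from c5: up 3 to c2, left 2 to a2, down 1 to a3, right 1 to b3, down 2 to b5, left 1 to a5, up 1 to a4 — 11 moves in all.
Check: order respected (1 at step 8, 2 at step 9); 11 moves as required.

c5, c4, c3, c2, b2, a2, a3, b3, b4, b5, a5, a4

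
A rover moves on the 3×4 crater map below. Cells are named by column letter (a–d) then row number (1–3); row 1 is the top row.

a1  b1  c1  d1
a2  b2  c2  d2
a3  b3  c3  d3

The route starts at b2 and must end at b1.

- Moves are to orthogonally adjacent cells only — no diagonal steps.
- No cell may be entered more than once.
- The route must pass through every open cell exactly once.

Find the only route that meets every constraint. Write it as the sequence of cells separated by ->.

Need to visit all 12 open cells exactly once, starting at b2 and ending at b1.
Cell a3 has only two open neighbours (a2 and b3), so the path must pass straight through it: one of those is the cell it's entered from and the other is where it exits.
Route from b2: right 1 to c2, up 1 to c1, right 1 to d1, down 2 to d3, left 3 to a3, up 2 to a1, right 1 to b1 — 11 moves in all.
Check: all 12 open cells covered.

b2 -> c2 -> c1 -> d1 -> d2 -> d3 -> c3 -> b3 -> a3 -> a2 -> a1 -> b1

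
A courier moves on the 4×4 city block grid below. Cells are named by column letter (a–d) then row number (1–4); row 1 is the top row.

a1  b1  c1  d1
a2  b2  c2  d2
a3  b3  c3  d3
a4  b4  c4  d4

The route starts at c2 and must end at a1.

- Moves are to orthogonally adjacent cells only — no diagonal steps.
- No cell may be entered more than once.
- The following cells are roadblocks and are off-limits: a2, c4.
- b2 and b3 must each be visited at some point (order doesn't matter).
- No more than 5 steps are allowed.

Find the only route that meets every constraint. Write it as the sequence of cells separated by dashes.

Any route must reach b2 and b3 and still end at a1 within 5 moves, so the order of the required stops is forced.
Route from c2: down to c3, left to b3, 2× up (reaching b1), left to a1 — 5 moves in all.
Check: all required cells visited; 5 ≤ 5 moves.

c2 - c3 - b3 - b2 - b1 - a1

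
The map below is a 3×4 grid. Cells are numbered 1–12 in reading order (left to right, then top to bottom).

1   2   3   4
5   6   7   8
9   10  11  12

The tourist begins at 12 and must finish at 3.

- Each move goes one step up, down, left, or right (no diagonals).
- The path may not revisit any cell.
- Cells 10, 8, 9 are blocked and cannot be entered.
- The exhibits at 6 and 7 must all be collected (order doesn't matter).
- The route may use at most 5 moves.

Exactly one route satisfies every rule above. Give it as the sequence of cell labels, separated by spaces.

12 11 7 6 2 3

The budget equals the shortest possible length, so every move has to be on a shortest route through the required cells.
Route from 12: left 1 to 11, up 1 to 7, left 1 to 6, up 1 to 2, right 1 to 3 — 5 moves in all.
Check: all required cells visited; 5 ≤ 5 moves.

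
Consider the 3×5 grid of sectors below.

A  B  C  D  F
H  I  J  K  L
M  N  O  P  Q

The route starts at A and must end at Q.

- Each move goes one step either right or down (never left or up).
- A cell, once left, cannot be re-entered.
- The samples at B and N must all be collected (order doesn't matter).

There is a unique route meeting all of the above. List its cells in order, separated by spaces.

A B I N O P Q

Moves only go right or down, so the column and row indices never decrease.
Route from A: right to B, 2× down (reaching N), 3× right (reaching Q) — 6 moves in all.
Check: all required cells visited.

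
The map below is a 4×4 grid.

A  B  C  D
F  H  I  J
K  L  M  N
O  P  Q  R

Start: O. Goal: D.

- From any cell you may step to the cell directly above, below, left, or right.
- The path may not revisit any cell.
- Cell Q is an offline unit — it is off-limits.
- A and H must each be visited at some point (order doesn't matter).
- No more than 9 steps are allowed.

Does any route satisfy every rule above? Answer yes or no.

yes

One route that works: O → K → F → A → B → H → I → C → D.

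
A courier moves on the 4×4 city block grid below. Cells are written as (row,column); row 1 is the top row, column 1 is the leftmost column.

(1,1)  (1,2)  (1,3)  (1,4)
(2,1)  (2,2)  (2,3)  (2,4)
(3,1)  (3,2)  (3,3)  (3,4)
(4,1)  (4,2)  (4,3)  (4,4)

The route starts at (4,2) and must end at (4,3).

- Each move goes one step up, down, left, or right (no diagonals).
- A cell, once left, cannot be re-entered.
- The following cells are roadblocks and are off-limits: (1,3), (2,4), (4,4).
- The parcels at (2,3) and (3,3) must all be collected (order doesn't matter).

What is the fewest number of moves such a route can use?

5

Any route passes through (2,3) and (3,3) in some order between (4,2) and (4,3). Summing Manhattan distances along each leg and taking the cheapest ordering ((4,2) → (2,3) → (3,3) → (4,3)) gives a lower bound of 3 + 1 + 1 = 5 moves.
A route of 5 moves achieves this: (4,2) → (3,2) → (2,2) → (2,3) → (3,3) → (4,3).
Since 5 matches the lower bound, it is optimal.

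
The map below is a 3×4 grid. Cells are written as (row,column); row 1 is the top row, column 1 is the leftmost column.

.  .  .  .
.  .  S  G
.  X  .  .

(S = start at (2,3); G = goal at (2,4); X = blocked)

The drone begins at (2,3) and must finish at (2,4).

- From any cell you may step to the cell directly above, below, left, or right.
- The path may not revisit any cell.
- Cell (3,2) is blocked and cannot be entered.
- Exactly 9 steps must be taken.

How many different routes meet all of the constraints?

Need simple routes of exactly 9 moves from (2,3) to (2,4) (Manhattan distance 1, so 4 moves are spent on a detour and 4 undoing it).
No route satisfies every constraint, so the count is 0.

0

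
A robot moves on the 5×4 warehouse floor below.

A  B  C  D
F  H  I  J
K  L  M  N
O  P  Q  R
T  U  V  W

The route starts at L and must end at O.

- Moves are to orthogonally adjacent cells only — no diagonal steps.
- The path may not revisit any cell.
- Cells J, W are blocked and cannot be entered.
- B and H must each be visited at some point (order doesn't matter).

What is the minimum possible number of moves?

6

Any route passes through B and H in some order between L and O. Summing Manhattan distances along each leg and taking the cheapest ordering (L → H → B → O) gives a lower bound of 1 + 1 + 4 = 6 moves.
A route of 6 moves achieves this: L → H → B → A → F → K → O.
Since 6 matches the lower bound, it is optimal.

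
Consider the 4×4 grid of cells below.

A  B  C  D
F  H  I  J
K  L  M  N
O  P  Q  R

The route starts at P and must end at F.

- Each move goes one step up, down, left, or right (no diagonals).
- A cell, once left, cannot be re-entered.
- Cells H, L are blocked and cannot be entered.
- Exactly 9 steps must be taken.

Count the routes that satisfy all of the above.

6

Need simple routes of exactly 9 moves from P to F (Manhattan distance 3, so 3 moves are spent on a detour and 3 undoing it).
Enumerating: P Q M I J D C B A F | P Q M N J D C B A F | P Q M N J I C B A F | P Q R N J D C B A F | P Q R N J I C B A F | P Q R N M I C B A F.
That gives 6 routes.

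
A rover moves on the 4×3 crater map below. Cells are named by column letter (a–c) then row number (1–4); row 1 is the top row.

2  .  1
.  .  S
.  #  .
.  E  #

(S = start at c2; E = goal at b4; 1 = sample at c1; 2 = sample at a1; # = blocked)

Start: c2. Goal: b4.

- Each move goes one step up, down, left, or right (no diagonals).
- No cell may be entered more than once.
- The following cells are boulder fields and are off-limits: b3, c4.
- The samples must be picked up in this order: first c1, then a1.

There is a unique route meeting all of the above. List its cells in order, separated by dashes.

c2 - c1 - b1 - a1 - a2 - a3 - a4 - b4

The waypoints must appear in the order c1, a1, with no cell reused.
Route from c2: up 1 to c1, left 2 to a1, down 3 to a4, right 1 to b4 — 7 moves in all.
Check: order respected (1 at step 1, 2 at step 3).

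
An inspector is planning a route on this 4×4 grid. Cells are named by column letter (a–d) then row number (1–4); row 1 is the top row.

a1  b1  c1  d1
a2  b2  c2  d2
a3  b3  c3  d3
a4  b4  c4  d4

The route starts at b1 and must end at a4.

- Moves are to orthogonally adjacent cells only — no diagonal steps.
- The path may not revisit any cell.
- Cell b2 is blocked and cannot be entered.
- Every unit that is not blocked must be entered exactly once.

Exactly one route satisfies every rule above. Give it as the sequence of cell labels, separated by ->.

b1 -> a1 -> a2 -> a3 -> b3 -> c3 -> c2 -> c1 -> d1 -> d2 -> d3 -> d4 -> c4 -> b4 -> a4

Need to visit all 15 open cells exactly once, starting at b1 and ending at a4.
Cell d4 has only two open neighbours (d3 and c4), so the path must pass straight through it: one of those is the cell it's entered from and the other is where it exits.
Route from b1: left 1 to a1, down 2 to a3, right 2 to c3, up 2 to c1, right 1 to d1, down 3 to d4, left 3 to a4 — 14 moves in all.
Check: all 15 open cells covered.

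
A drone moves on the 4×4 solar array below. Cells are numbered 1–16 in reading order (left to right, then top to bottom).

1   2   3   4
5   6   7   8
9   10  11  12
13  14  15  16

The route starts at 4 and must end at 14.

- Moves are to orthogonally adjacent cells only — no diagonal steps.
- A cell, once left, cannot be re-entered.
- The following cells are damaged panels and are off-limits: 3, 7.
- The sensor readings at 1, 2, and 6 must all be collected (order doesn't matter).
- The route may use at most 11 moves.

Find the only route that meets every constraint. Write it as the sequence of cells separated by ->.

4 -> 8 -> 12 -> 11 -> 10 -> 6 -> 2 -> 1 -> 5 -> 9 -> 13 -> 14

The 11-move cap with required stops at 1, 2, 6 leaves no slack for detours.
Route from 4: 2× down (reaching 12), 2× left (reaching 10), 2× up (reaching 2), left to 1, 3× down (reaching 13), right to 14 — 11 moves in all.
Check: all required cells visited; 11 ≤ 11 moves.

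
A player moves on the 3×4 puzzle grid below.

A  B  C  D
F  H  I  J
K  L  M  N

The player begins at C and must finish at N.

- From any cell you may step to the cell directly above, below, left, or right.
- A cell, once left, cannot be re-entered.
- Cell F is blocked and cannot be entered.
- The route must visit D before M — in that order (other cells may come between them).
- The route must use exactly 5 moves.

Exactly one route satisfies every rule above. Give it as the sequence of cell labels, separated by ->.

C -> D -> J -> I -> M -> N

The waypoints must appear in the order D, M, with no cell reused.
Route from C: right to D, down to J, left to I, down to M, right to N — 5 moves in all.
Check: order respected (D at step 1, M at step 4); 5 moves as required.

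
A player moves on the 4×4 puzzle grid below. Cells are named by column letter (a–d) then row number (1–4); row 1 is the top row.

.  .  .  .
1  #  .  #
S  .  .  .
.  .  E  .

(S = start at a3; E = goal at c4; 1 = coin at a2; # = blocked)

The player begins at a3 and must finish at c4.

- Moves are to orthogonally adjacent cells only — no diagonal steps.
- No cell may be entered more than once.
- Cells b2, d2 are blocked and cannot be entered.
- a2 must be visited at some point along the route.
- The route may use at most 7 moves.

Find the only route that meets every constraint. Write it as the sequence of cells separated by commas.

The budget equals the shortest possible length, so every move has to be on a shortest route through the required cells.
Route from a3: 2× up (reaching a1), 2× right (reaching c1), 3× down (reaching c4) — 7 moves in all.
Check: all required cells visited; 7 ≤ 7 moves.

a3, a2, a1, b1, c1, c2, c3, c4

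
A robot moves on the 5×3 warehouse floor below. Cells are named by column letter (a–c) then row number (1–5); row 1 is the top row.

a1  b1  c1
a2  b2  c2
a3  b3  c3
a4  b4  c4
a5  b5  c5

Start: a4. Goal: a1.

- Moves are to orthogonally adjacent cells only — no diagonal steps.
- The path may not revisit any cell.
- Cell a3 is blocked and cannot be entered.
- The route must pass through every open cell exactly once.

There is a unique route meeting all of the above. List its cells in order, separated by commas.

Need to visit all 14 open cells exactly once, starting at a4 and ending at a1.
Route from a4: down 1 to a5, right 2 to c5, up 1 to c4, left 1 to b4, up 1 to b3, right 1 to c3, up 2 to c1, left 1 to b1, down 1 to b2, left 1 to a2, up 1 to a1 — 13 moves in all.
Check: all 14 open cells covered.

a4, a5, b5, c5, c4, b4, b3, c3, c2, c1, b1, b2, a2, a1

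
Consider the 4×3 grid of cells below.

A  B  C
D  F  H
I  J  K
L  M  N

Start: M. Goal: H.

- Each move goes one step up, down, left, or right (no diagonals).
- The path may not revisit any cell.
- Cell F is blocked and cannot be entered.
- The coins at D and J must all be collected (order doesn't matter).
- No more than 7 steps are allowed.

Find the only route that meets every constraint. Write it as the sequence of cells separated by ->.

M -> J -> I -> D -> A -> B -> C -> H

The 7-move cap with required stops at D, J leaves no slack for detours.
Route from M: up to J, left to I, 2× up (reaching A), 2× right (reaching C), down to H — 7 moves in all.
Check: all required cells visited; 7 ≤ 7 moves.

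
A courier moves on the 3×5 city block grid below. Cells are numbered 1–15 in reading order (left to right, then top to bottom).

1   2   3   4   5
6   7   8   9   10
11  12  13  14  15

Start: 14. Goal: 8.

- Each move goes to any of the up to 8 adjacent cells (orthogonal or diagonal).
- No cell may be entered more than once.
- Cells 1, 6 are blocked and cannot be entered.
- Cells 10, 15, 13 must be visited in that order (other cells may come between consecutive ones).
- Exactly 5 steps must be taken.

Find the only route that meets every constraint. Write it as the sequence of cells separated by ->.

The waypoints must appear in the order 10, 15, 13, with no cell reused.
Route from 14: up-right 1 to 10, down 1 to 15, up-left 1 to 9, down-left 1 to 13, up 1 to 8 — 5 moves in all.
Check: order respected (10 at step 1, 15 at step 2, 13 at step 4); 5 moves as required.

14 -> 10 -> 15 -> 9 -> 13 -> 8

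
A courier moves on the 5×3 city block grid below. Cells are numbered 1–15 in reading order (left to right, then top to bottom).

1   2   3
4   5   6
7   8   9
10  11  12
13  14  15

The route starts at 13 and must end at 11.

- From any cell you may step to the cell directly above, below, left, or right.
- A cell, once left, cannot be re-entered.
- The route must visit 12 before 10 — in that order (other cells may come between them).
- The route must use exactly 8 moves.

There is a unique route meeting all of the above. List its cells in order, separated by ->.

13 -> 14 -> 15 -> 12 -> 9 -> 8 -> 7 -> 10 -> 11

The waypoints must appear in the order 12, 10, with no cell reused.
Route from 13: 2× right (reaching 15), 2× up (reaching 9), 2× left (reaching 7), down to 10, right to 11 — 8 moves in all.
Check: order respected (12 at step 3, 10 at step 7); 8 moves as required.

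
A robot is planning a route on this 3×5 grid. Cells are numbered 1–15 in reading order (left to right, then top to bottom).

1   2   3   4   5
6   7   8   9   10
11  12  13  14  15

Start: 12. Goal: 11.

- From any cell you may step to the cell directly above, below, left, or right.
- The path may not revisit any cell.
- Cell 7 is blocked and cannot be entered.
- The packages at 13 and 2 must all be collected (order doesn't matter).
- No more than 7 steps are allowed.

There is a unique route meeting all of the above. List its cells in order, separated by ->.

12 -> 13 -> 8 -> 3 -> 2 -> 1 -> 6 -> 11

The budget equals the shortest possible length, so every move has to be on a shortest route through the required cells.
Route from 12: right to 13, 2× up (reaching 3), 2× left (reaching 1), 2× down (reaching 11) — 7 moves in all.
Check: all required cells visited; 7 ≤ 7 moves.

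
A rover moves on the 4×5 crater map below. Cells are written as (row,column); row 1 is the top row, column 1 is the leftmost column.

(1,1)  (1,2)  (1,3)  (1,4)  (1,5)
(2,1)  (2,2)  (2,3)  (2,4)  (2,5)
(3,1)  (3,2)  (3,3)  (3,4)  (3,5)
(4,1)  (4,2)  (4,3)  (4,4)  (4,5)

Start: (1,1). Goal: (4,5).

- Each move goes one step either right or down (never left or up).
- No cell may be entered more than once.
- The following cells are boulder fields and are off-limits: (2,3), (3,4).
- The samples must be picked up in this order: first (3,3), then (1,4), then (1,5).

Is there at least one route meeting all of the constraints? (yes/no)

(1,4) lies above (3,3), so going from (3,3) to (1,4) would need an upward move — but moves only go right/down, so (3,3) cannot be visited before (1,4).

no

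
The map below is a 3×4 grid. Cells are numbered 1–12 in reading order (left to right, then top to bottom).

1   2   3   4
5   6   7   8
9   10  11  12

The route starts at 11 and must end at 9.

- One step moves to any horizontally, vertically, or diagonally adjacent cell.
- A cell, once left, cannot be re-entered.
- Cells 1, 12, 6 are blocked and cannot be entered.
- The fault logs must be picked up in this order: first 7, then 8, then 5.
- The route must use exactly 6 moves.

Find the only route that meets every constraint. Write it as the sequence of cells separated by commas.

11, 7, 8, 3, 2, 5, 9

The waypoints must appear in the order 7, 8, 5, with no cell reused.
Route from 11: up 1 to 7, right 1 to 8, up-left 1 to 3, left 1 to 2, down-left 1 to 5, down 1 to 9 — 6 moves in all.
Check: order respected (7 at step 1, 8 at step 2, 5 at step 5); 6 moves as required.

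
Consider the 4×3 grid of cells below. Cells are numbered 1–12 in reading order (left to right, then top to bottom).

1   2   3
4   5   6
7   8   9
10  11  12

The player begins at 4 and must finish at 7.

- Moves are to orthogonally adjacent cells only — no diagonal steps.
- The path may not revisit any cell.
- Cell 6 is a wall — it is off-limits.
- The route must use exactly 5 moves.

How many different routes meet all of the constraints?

Need simple routes of exactly 5 moves from 4 to 7 (Manhattan distance 1, so 2 moves are spent on a detour and 2 undoing it).
Enumerating: 4 1 2 5 8 7 | 4 5 8 11 10 7.
That gives 2 routes.

2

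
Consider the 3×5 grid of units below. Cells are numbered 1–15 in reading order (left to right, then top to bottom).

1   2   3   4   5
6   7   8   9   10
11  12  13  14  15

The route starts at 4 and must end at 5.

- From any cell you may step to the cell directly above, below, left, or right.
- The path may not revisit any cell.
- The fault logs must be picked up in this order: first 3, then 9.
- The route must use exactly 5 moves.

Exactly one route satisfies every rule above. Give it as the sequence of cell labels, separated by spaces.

The waypoints must appear in the order 3, 9, with no cell reused.
Route from 4: left to 3, down to 8, 2× right (reaching 10), up to 5 — 5 moves in all.
Check: order respected (3 at step 1, 9 at step 3); 5 moves as required.

4 3 8 9 10 5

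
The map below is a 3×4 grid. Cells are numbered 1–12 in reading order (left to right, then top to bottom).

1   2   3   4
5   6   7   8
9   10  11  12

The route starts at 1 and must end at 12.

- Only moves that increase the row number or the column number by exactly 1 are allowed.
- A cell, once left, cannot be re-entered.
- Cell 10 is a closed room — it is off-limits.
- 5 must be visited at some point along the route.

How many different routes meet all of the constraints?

2

A right/down-only route from 1 to 12 makes exactly 2 down-moves and 3 right-moves in some order.
With no other constraints that would be C(5,2) = 10 routes.
Split at 5 and multiply the segment counts (each segment already excludes blocked cells): 1→5: 1; 5→12: 2; product = 2.
That gives 2 routes.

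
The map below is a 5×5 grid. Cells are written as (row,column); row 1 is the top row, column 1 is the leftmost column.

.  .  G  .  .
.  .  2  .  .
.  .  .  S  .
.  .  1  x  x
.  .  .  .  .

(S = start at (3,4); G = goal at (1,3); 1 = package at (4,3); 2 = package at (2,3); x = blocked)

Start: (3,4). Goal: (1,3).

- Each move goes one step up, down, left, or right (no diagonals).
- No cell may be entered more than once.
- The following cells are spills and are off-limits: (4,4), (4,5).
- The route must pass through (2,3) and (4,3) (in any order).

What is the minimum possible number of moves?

Any route passes through (2,3) and (4,3) in some order between (3,4) and (1,3). Summing Manhattan distances along each leg and taking the cheapest ordering ((3,4) → (4,3) → (2,3) → (1,3)) gives a lower bound of 2 + 2 + 1 = 5 moves.
The shortest route satisfying every rule uses 7 moves: (3,4) → (3,3) → (4,3) → (4,2) → (3,2) → (2,2) → (2,3) → (1,3).
The bound of 5 isn't tight here; checking systematically, no route of length 5 through 6 satisfies every constraint, so 7 is the minimum.

7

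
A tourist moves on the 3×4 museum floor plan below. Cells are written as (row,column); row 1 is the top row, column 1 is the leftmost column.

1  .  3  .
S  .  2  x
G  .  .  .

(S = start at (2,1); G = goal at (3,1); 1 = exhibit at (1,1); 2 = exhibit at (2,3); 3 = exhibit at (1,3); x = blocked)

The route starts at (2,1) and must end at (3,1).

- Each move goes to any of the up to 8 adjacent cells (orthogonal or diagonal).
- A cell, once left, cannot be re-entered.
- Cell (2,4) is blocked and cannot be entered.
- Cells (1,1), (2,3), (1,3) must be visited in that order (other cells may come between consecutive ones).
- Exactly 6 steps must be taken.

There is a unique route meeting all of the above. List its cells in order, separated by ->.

(2,1) -> (1,1) -> (1,2) -> (2,3) -> (1,3) -> (2,2) -> (3,1)

The waypoints must appear in the order (1,1), (2,3), (1,3), with no cell reused.
Route from (2,1): up to (1,1), right to (1,2), down-right to (2,3), up to (1,3), 2× down-left (reaching (3,1)) — 6 moves in all.
Check: order respected (1 at step 1, 2 at step 3, 3 at step 4); 6 moves as required.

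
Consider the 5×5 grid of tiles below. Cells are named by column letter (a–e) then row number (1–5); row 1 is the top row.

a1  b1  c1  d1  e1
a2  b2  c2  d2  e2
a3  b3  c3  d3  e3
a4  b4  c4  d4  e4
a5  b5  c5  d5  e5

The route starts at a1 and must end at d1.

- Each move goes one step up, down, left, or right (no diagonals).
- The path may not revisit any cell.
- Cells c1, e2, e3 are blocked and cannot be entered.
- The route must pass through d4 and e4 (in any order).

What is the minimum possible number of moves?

Any route passes through d4 and e4 in some order between a1 and d1. Summing Manhattan distances along each leg and taking the cheapest ordering (a1 → e4 → d4 → d1) gives a lower bound of 7 + 1 + 3 = 11 moves.
The shortest route satisfying every rule uses 13 moves: a1 → a2 → a3 → a4 → a5 → b5 → c5 → d5 → e5 → e4 → d4 → d3 → d2 → d1.
The no-revisit rule (legs can't share cells) pushes the minimum above the 11-move bound; an exhaustive check rules out every length from 11 to 12, leaving 13 as the minimum.

13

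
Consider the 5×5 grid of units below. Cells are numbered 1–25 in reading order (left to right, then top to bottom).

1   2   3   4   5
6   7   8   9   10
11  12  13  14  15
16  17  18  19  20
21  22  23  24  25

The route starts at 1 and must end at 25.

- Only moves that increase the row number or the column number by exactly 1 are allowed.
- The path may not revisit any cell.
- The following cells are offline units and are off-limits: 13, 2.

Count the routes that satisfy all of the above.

A right/down-only route from 1 to 25 makes exactly 4 down-moves and 4 right-moves in some order.
With no other constraints that would be C(8,4) = 70 routes.
Subtract routes through each blocked cell (inclusion–exclusion for overlaps): − through 2: 35 − through 13: 36 + through 2&13: 18 → 17.
That gives 17 routes.

17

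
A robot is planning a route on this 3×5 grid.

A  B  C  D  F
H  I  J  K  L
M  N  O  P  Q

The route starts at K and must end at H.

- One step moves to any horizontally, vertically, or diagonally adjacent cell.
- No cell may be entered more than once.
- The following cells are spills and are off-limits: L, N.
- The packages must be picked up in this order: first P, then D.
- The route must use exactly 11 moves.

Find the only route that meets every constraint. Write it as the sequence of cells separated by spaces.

The waypoints must appear in the order P, D, with no cell reused.
Route from K: down-right 1 to Q, left 2 to O, up 1 to J, up-right 1 to D, left 3 to A, down-right 1 to I, down-left 1 to M, up 1 to H — 11 moves in all.
Check: order respected (P at step 2, D at step 5); 11 moves as required.

K Q P O J D C B A I M H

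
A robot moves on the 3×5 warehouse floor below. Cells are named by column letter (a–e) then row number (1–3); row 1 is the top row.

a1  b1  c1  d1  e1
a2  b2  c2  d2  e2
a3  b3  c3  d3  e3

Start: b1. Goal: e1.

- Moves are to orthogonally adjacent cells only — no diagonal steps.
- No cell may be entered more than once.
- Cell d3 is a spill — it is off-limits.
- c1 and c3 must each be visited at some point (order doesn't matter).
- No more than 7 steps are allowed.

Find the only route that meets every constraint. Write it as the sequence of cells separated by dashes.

b1 - b2 - b3 - c3 - c2 - c1 - d1 - e1

The budget equals the shortest possible length, so every move has to be on a shortest route through the required cells.
Route from b1: 2× down (reaching b3), right to c3, 2× up (reaching c1), 2× right (reaching e1) — 7 moves in all.
Check: all required cells visited; 7 ≤ 7 moves.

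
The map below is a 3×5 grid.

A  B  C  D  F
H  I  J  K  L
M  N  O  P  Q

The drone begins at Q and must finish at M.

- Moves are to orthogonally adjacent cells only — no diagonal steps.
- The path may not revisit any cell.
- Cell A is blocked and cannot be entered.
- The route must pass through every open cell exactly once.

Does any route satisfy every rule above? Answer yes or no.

Colour the cells like a checkerboard: each orthogonal step flips colour, so a Hamiltonian route alternates colours. Here there are 7 cells of one colour and 7 of the other, with start on the same colour as the goal — the counts and endpoints can't be arranged into an alternating sequence of length 14, so no Hamiltonian route exists.

no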